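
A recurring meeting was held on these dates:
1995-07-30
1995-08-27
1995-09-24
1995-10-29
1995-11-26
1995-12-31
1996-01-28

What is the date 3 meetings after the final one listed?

All Sundays; the gaps (28, 28, 35, 28, 35, 28) vary with month length.
This is the last Sunday of each month.
February 1996 ends with Sunday 1996-02-25.
Last Sunday of March 1996: 1996-03-31.
Last Sunday of April 1996: 1996-04-28.

1996-04-28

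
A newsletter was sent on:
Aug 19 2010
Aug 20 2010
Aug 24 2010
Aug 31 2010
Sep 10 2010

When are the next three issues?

Sep 23 2010, Oct 9 2010, Oct 28 2010

Intervals are 1, 4, 7, 10 days — an arithmetic progression with common difference 3.
Next gap: 13 days. Sep 10 2010 + 13 days = Sep 23 2010.
Next gap: 16 days. Sep 23 2010 + 16 days = Oct 9 2010.
Next gap: 19 days. Oct 9 2010 + 19 days = Oct 28 2010.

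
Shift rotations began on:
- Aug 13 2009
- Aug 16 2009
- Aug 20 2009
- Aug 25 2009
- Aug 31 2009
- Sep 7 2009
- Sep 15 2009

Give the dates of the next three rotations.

Sep 24 2009, Oct 4 2009, Oct 15 2009

Gaps: 3, 4, 5, 6, 7, 8 days — each gap is 1 larger than the previous one.
Next gap: 9 days. Sep 15 2009 + 9 days = Sep 24 2009.
Next gap: 10 days. Sep 24 2009 + 10 days = Oct 4 2009.
Next gap: 11 days. Oct 4 2009 + 11 days = Oct 15 2009.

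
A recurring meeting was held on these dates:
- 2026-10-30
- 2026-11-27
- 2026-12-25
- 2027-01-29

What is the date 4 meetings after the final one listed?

Every date is a Friday; gaps 28, 28, 35 days.
Each is the last Friday of its month (at least one falls on the 29th or later, ruling out '4th Friday').
Last Friday of February 2027: 2027-02-26.
March 2027 ends with Friday 2027-03-26.
Last Friday of April 2027: 2027-04-30.
Last Friday of May 2027: 2027-05-28.

2027-05-28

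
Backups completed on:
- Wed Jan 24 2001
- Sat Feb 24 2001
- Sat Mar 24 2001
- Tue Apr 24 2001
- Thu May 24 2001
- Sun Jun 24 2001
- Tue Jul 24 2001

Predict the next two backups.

Fri Aug 24 2001, Mon Sep 24 2001

Each date is the 24th; the gaps (31, 28, 31, 30, 31, 30) track the month lengths.
The rule is the 24th of each month.
Next: August 2001 → Fri Aug 24 2001.
September 2001: Mon Sep 24 2001.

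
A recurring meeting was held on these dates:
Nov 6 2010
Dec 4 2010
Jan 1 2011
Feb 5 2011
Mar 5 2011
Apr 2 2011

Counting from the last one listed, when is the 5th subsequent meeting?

Sep 3 2011

All dates are Saturdays, 28, 28, 35, 28, 28 days apart.
Specifically, the 1st Saturday of each month.
1st Saturday of May 2011: May 7 2011.
1st Saturday of June 2011: Jun 4 2011.
1st Saturday of July 2011: Jul 2 2011.
1st Saturday of August 2011: Aug 6 2011.
September 2011 — 1st Saturday is Sep 3 2011.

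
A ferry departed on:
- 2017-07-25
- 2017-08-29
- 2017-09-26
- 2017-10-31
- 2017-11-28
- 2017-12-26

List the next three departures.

These are Tuesdays with 35, 28, 35, 28, 28-day gaps.
Each is the final Tuesday of its month — 2017-08-29 is past the 28th, so '4th Tuesday' doesn't fit.
Last Tuesday of January 2018: 2018-01-30.
February 2018 ends with Tuesday 2018-02-27.
Last Tuesday of March 2018: 2018-03-27.

2018-01-30, 2018-02-27, 2018-03-27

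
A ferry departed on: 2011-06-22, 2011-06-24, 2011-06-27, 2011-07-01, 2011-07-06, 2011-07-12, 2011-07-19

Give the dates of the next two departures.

The spacing grows by 1 each time: 2, 3, 4, 5, 6, 7 days.
Next gap: 8 days. 2011-07-19 + 8 days = 2011-07-27.
Next gap: 9 days. 2011-07-27 + 9 days = 2011-08-05.

2011-07-27, 2011-08-05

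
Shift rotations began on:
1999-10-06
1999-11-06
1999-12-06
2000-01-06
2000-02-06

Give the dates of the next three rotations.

2000-03-06, 2000-04-06, 2000-05-06

Gaps: 31, 30, 31, 31 days — not constant. Every event is on the 6th of the month.
Pattern: the 6th of each month.
Next: March 2000 → 2000-03-06.
Next: April 2000 → 2000-04-06.
May 2000: 2000-05-06.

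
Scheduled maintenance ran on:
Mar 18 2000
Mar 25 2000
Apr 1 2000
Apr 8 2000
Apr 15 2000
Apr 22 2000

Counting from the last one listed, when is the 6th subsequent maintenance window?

Every event comes 7 days after the last (7, 7, 7, 7, 7).
Apr 22 2000 + 7 days = Apr 29 2000.
Apr 29 2000 + 7 days = May 6 2000.
May 6 2000 + 7 days = May 13 2000.
May 13 2000 + 7 days = May 20 2000.
May 20 2000 + 7 days = May 27 2000.
May 27 2000 + 7 days = Jun 3 2000.

Jun 3 2000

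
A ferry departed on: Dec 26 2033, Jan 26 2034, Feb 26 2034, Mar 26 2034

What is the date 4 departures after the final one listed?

Jul 26 2034

Each date is the 26th; the gaps (31, 31, 28) track the month lengths.
The rule is the 26th of each month.
April 2034: Apr 26 2034.
Next: May 2034 → May 26 2034.
June 2034: Jun 26 2034.
July 2034: Jul 26 2034.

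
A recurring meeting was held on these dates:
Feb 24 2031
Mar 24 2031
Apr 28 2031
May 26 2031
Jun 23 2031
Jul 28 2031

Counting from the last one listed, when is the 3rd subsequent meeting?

These are Mondays at 28- or 35-day spacing (28, 35, 28, 28, 35).
The pattern: 4th Monday of the month.
August 2031 — 4th Monday is Aug 25 2031.
September 2031 — 4th Monday is Sep 22 2031.
4th Monday of October 2031: Oct 27 2031.

Oct 27 2031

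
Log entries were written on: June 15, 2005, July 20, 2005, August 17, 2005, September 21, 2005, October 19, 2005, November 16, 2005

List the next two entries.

December 21, 2005; January 18, 2006

All dates are Wednesdays, 35, 28, 35, 28, 28 days apart.
Specifically, the 3rd Wednesday of each month.
3rd Wednesday of December 2005: December 21, 2005.
January 2006 — 3rd Wednesday is January 18, 2006.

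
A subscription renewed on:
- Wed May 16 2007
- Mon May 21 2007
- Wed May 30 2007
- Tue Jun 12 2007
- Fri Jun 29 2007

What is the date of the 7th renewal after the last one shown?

Fri Feb 15 2008

Gaps: 5, 9, 13, 17 days — each gap is 4 larger than the previous one.
Next gap: 21 days. Fri Jun 29 2007 + 21 days = Fri Jul 20 2007.
Next gap: 25 days. Fri Jul 20 2007 + 25 days = Tue Aug 14 2007.
Next gap: 29 days. Tue Aug 14 2007 + 29 days = Wed Sep 12 2007.
Next gap: 33 days. Wed Sep 12 2007 + 33 days = Mon Oct 15 2007.
Next gap: 37 days. Mon Oct 15 2007 + 37 days = Wed Nov 21 2007.
Next gap: 41 days. Wed Nov 21 2007 + 41 days = Tue Jan 1 2008.
Next gap: 45 days. Tue Jan 1 2008 + 45 days = Fri Feb 15 2008.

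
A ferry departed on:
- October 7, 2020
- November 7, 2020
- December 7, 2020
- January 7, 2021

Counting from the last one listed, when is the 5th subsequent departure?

The day-of-month is always 7 (31, 30, 31 days between events).
So this recurs on the 7th of each month.
February 2021: February 7, 2021.
Next: March 2021 → March 7, 2021.
April 2021: April 7, 2021.
May 2021: May 7, 2021.
Next: June 2021 → June 7, 2021.

June 7, 2021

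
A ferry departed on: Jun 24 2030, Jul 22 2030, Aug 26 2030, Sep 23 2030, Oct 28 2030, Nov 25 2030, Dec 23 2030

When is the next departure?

These are Mondays at 28- or 35-day spacing (28, 35, 28, 35, 28, 28).
The pattern: 4th Monday of the month.
4th Monday of January 2031: Jan 27 2031.

Jan 27 2031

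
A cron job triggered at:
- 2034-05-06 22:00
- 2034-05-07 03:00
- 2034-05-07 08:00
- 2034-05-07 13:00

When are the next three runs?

2034-05-07 18:00, 2034-05-07 23:00, 2034-05-08 04:00

The interval is a steady 5 hours (5, 5, 5).
2034-05-07 13:00 + 5 h = 2034-05-07 18:00.
2034-05-07 18:00 + 5 h = 2034-05-07 23:00.
2034-05-07 23:00 + 5 h = 2034-05-08 04:00.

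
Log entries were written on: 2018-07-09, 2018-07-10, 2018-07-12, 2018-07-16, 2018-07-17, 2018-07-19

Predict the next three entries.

Every event lands on a Monday or Tuesday or Thursday (gaps cycle 1, 2, 4, 1, 2).
So the schedule is: every Monday, Tuesday and Thursday.
The following Monday is 2018-07-23.
The following Tuesday is 2018-07-24.
Next Thursday: 2018-07-26.

2018-07-23, 2018-07-24, 2018-07-26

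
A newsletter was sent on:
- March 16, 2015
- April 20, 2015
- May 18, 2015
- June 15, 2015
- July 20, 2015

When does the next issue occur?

These are Mondays at 28- or 35-day spacing (35, 28, 28, 35).
The pattern: 3rd Monday of the month.
3rd Monday of August 2015: August 17, 2015.

August 17, 2015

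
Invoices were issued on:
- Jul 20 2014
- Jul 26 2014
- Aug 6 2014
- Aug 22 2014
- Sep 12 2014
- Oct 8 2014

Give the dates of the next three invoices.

The spacing grows by 5 each time: 6, 11, 16, 21, 26 days.
Next gap: 31 days. Oct 8 2014 + 31 days = Nov 8 2014.
Next gap: 36 days. Nov 8 2014 + 36 days = Dec 14 2014.
Next gap: 41 days. Dec 14 2014 + 41 days = Jan 24 2015.

Nov 8 2014, Dec 14 2014, Jan 24 2015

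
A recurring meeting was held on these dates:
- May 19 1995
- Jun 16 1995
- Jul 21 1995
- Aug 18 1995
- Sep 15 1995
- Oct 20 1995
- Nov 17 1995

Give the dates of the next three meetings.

Dec 15 1995, Jan 19 1996, Feb 16 1996

These are Fridays at 28- or 35-day spacing (28, 35, 28, 28, 35, 28).
The pattern: 3rd Friday of the month.
December 1995 — 3rd Friday is Dec 15 1995.
January 1996 — 3rd Friday is Jan 19 1996.
February 1996 — 3rd Friday is Feb 16 1996.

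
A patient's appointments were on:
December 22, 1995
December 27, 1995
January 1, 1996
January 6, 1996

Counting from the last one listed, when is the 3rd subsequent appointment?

The spacing is 5, 5, 5 days — always 5 days.
January 6, 1996 + 5 days = January 11, 1996.
January 11, 1996 + 5 days = January 16, 1996.
January 16, 1996 + 5 days = January 21, 1996.

January 21, 1996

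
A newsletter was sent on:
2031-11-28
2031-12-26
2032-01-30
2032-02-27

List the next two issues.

These are Fridays with 28, 35, 28-day gaps.
Each is the final Friday of its month — 2032-01-30 is past the 28th, so '4th Friday' doesn't fit.
Last Friday of March 2032: 2032-03-26.
Last Friday of April 2032: 2032-04-30.

2032-03-26, 2032-04-30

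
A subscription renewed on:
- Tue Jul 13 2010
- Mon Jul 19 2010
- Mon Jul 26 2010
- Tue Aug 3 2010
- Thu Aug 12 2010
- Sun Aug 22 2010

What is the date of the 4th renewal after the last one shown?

The spacing grows by 1 each time: 6, 7, 8, 9, 10 days.
Next gap: 11 days. Sun Aug 22 2010 + 11 days = Thu Sep 2 2010.
Next gap: 12 days. Thu Sep 2 2010 + 12 days = Tue Sep 14 2010.
Next gap: 13 days. Tue Sep 14 2010 + 13 days = Mon Sep 27 2010.
Next gap: 14 days. Mon Sep 27 2010 + 14 days = Mon Oct 11 2010.

Mon Oct 11 2010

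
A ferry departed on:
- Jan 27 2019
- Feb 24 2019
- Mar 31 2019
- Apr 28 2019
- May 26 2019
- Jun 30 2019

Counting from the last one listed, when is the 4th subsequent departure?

Oct 27 2019

Every date is a Sunday; gaps 28, 35, 28, 28, 35 days.
Each is the last Sunday of its month (at least one falls on the 29th or later, ruling out '4th Sunday').
July 2019 ends with Sunday Jul 28 2019.
Last Sunday of August 2019: Aug 25 2019.
Last Sunday of September 2019: Sep 29 2019.
October 2019 ends with Sunday Oct 27 2019.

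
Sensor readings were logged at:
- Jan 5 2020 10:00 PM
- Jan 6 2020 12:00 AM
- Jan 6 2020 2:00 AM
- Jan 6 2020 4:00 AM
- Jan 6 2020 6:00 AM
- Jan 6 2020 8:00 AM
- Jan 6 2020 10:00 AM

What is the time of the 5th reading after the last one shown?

The interval is a steady 2 hours (2, 2, 2, 2, 2, 2).
Jan 6 2020 10:00 AM + 2 h = Jan 6 2020 12:00 PM.
Jan 6 2020 12:00 PM + 2 h = Jan 6 2020 2:00 PM.
Jan 6 2020 2:00 PM + 2 h = Jan 6 2020 4:00 PM.
Jan 6 2020 4:00 PM + 2 h = Jan 6 2020 6:00 PM.
Jan 6 2020 6:00 PM + 2 h = Jan 6 2020 8:00 PM.

Jan 6 2020 8:00 PM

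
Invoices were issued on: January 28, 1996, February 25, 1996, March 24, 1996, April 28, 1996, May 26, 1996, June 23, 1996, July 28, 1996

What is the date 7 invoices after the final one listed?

February 23, 1997

Gaps: 28, 28, 35, 28, 28, 35 days — a mix of 28 and 35. Every date is a Sunday.
Each is the 4th Sunday of its month.
4th Sunday of August 1996: August 25, 1996.
September 1996 — 4th Sunday is September 22, 1996.
October 1996 — 4th Sunday is October 27, 1996.
November 1996 — 4th Sunday is November 24, 1996.
December 1996 — 4th Sunday is December 22, 1996.
4th Sunday of January 1997: January 26, 1997.
February 1997 — 4th Sunday is February 23, 1997.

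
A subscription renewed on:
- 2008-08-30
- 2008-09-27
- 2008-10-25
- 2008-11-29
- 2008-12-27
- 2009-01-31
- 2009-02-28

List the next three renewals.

These are Saturdays with 28, 28, 35, 28, 35, 28-day gaps.
Each is the final Saturday of its month — 2008-08-30 is past the 28th, so '4th Saturday' doesn't fit.
Last Saturday of March 2009: 2009-03-28.
April 2009 ends with Saturday 2009-04-25.
May 2009 ends with Saturday 2009-05-30.

2009-03-28, 2009-04-25, 2009-05-30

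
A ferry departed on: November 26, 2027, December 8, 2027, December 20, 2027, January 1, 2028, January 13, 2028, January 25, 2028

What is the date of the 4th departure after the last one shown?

Every event comes 12 days after the last (12, 12, 12, 12, 12).
January 25, 2028 + 12 days = February 6, 2028.
February 6, 2028 + 12 days = February 18, 2028.
February 18, 2028 + 12 days = March 1, 2028.
March 1, 2028 + 12 days = March 13, 2028.

March 13, 2028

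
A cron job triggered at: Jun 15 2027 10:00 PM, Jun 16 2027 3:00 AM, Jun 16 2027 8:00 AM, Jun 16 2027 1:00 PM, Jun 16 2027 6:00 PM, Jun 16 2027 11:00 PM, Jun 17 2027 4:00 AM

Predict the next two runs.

Jun 17 2027 9:00 AM, Jun 17 2027 2:00 PM

Spacing: 5, 5, 5, 5, 5, 5 h — constant 5 h.
Jun 17 2027 4:00 AM + 5 h = Jun 17 2027 9:00 AM.
Jun 17 2027 9:00 AM + 5 h = Jun 17 2027 2:00 PM.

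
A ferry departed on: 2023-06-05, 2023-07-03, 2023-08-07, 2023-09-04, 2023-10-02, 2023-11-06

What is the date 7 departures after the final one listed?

These are Mondays at 28- or 35-day spacing (28, 35, 28, 28, 35).
The pattern: 1st Monday of the month.
1st Monday of December 2023: 2023-12-04.
January 2024 — 1st Monday is 2024-01-01.
1st Monday of February 2024: 2024-02-05.
March 2024 — 1st Monday is 2024-03-04.
1st Monday of April 2024: 2024-04-01.
1st Monday of May 2024: 2024-05-06.
1st Monday of June 2024: 2024-06-03.

2024-06-03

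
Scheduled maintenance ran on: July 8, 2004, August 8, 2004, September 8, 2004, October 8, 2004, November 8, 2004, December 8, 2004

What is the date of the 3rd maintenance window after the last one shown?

Each date is the 8th; the gaps (31, 31, 30, 31, 30) track the month lengths.
The rule is the 8th of each month.
Next: January 2005 → January 8, 2005.
February 2005: February 8, 2005.
March 2005: March 8, 2005.

March 8, 2005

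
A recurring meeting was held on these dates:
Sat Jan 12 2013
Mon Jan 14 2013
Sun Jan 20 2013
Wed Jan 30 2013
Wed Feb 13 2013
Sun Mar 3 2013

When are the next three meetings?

Mon Mar 25 2013, Sat Apr 20 2013, Mon May 20 2013

The spacing grows by 4 each time: 2, 6, 10, 14, 18 days.
Next gap: 22 days. Sun Mar 3 2013 + 22 days = Mon Mar 25 2013.
Next gap: 26 days. Mon Mar 25 2013 + 26 days = Sat Apr 20 2013.
Next gap: 30 days. Sat Apr 20 2013 + 30 days = Mon May 20 2013.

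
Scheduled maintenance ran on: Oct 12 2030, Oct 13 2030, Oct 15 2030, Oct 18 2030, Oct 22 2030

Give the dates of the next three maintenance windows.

Oct 27 2030, Nov 2 2030, Nov 9 2030

Intervals are 1, 2, 3, 4 days — an arithmetic progression with common difference 1.
Next gap: 5 days. Oct 22 2030 + 5 days = Oct 27 2030.
Next gap: 6 days. Oct 27 2030 + 6 days = Nov 2 2030.
Next gap: 7 days. Nov 2 2030 + 7 days = Nov 9 2030.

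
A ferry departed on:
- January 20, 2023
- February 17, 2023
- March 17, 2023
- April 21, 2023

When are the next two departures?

May 19, 2023; June 16, 2023

Gaps: 28, 28, 35 days — a mix of 28 and 35. Every date is a Friday.
Each is the 3rd Friday of its month.
May 2023 — 3rd Friday is May 19, 2023.
3rd Friday of June 2023: June 16, 2023.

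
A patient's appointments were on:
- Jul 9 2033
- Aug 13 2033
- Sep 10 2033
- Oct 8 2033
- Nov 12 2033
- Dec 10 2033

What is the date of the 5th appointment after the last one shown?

These are Saturdays at 28- or 35-day spacing (35, 28, 28, 35, 28).
The pattern: 2nd Saturday of the month.
January 2034 — 2nd Saturday is Jan 14 2034.
February 2034 — 2nd Saturday is Feb 11 2034.
March 2034 — 2nd Saturday is Mar 11 2034.
2nd Saturday of April 2034: Apr 8 2034.
May 2034 — 2nd Saturday is May 13 2034.

May 13 2034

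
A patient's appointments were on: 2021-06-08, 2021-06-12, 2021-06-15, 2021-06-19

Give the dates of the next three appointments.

2021-06-22, 2021-06-26, 2021-06-29

Every event lands on a Tuesday or Saturday (gaps cycle 4, 3, 4).
So the schedule is: every Tuesday and Saturday.
Next Tuesday: 2021-06-22.
The following Saturday is 2021-06-26.
Next Tuesday: 2021-06-29.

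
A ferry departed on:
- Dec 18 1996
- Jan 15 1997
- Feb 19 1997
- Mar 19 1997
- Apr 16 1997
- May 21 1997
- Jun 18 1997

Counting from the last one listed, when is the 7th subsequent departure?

All dates are Wednesdays, 28, 35, 28, 28, 35, 28 days apart.
Specifically, the 3rd Wednesday of each month.
3rd Wednesday of July 1997: Jul 16 1997.
3rd Wednesday of August 1997: Aug 20 1997.
3rd Wednesday of September 1997: Sep 17 1997.
3rd Wednesday of October 1997: Oct 15 1997.
3rd Wednesday of November 1997: Nov 19 1997.
December 1997 — 3rd Wednesday is Dec 17 1997.
January 1998 — 3rd Wednesday is Jan 21 1998.

Jan 21 1998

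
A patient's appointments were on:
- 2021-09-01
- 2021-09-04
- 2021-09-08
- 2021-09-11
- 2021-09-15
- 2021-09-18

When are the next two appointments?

2021-09-22, 2021-09-25

Gaps: 3, 4, 3, 4, 3 days — not constant, but cyclic with period 2.
The events fall on every Wednesday and Saturday.
The following Wednesday is 2021-09-22.
The following Saturday is 2021-09-25.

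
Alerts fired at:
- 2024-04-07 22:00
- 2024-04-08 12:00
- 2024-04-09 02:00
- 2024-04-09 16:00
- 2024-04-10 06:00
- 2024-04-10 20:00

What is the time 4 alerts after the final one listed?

2024-04-13 04:00

Spacing: 14, 14, 14, 14, 14 h — constant 14 h.
2024-04-10 20:00 + 14 h = 2024-04-11 10:00.
2024-04-11 10:00 + 14 h = 2024-04-12 00:00.
2024-04-12 00:00 + 14 h = 2024-04-12 14:00.
2024-04-12 14:00 + 14 h = 2024-04-13 04:00.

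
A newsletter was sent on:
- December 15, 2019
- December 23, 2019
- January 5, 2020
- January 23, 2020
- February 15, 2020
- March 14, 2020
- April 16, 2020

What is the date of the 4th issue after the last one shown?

Intervals are 8, 13, 18, 23, 28, 33 days — an arithmetic progression with common difference 5.
Next gap: 38 days. April 16, 2020 + 38 days = May 24, 2020.
Next gap: 43 days. May 24, 2020 + 43 days = July 6, 2020.
Next gap: 48 days. July 6, 2020 + 48 days = August 23, 2020.
Next gap: 53 days. August 23, 2020 + 53 days = October 15, 2020.

October 15, 2020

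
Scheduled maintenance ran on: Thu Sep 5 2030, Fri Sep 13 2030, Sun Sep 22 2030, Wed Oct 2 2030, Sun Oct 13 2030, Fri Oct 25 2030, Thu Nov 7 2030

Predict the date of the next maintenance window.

Thu Nov 21 2030

The spacing grows by 1 each time: 8, 9, 10, 11, 12, 13 days.
Next gap: 14 days. Thu Nov 7 2030 + 14 days = Thu Nov 21 2030.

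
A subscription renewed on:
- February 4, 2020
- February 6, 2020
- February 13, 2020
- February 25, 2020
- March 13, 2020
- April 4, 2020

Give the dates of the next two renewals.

May 1, 2020; June 2, 2020

The spacing grows by 5 each time: 2, 7, 12, 17, 22 days.
Next gap: 27 days. April 4, 2020 + 27 days = May 1, 2020.
Next gap: 32 days. May 1, 2020 + 32 days = June 2, 2020.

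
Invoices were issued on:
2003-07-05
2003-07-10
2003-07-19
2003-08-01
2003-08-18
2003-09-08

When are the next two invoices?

The spacing grows by 4 each time: 5, 9, 13, 17, 21 days.
Next gap: 25 days. 2003-09-08 + 25 days = 2003-10-03.
Next gap: 29 days. 2003-10-03 + 29 days = 2003-11-01.

2003-10-03, 2003-11-01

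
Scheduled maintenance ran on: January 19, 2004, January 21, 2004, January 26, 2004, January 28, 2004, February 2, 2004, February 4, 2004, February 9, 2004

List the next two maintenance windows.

Every event lands on a Monday or Wednesday (gaps cycle 2, 5, 2, 5, 2, 5).
So the schedule is: every Monday and Wednesday.
The following Wednesday is February 11, 2004.
The following Monday is February 16, 2004.

February 11, 2004; February 16, 2004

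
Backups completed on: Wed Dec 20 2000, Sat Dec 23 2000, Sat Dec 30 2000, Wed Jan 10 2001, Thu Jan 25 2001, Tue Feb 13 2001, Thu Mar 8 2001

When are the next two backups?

The spacing grows by 4 each time: 3, 7, 11, 15, 19, 23 days.
Next gap: 27 days. Thu Mar 8 2001 + 27 days = Wed Apr 4 2001.
Next gap: 31 days. Wed Apr 4 2001 + 31 days = Sat May 5 2001.

Wed Apr 4 2001, Sat May 5 2001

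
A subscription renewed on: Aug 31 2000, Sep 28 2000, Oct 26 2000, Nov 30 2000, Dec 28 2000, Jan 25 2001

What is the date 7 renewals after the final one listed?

Aug 30 2001

Every date is a Thursday; gaps 28, 28, 35, 28, 28 days.
Each is the last Thursday of its month (at least one falls on the 29th or later, ruling out '4th Thursday').
Last Thursday of February 2001: Feb 22 2001.
March 2001 ends with Thursday Mar 29 2001.
Last Thursday of April 2001: Apr 26 2001.
Last Thursday of May 2001: May 31 2001.
June 2001 ends with Thursday Jun 28 2001.
Last Thursday of July 2001: Jul 26 2001.
Last Thursday of August 2001: Aug 30 2001.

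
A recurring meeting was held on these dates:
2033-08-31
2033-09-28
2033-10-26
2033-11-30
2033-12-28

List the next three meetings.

2034-01-25, 2034-02-22, 2034-03-29

All Wednesdays; the gaps (28, 28, 35, 28) vary with month length.
This is the last Wednesday of each month.
Last Wednesday of January 2034: 2034-01-25.
February 2034 ends with Wednesday 2034-02-22.
March 2034 ends with Wednesday 2034-03-29.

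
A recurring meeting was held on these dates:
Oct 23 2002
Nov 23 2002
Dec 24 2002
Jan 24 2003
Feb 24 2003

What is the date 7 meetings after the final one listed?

Gaps between consecutive events: 31, 31, 31, 31 days — a constant 31-day interval.
Feb 24 2003 + 31 days = Mar 27 2003.
Mar 27 2003 + 31 days = Apr 27 2003.
Apr 27 2003 + 31 days = May 28 2003.
May 28 2003 + 31 days = Jun 28 2003.
Jun 28 2003 + 31 days = Jul 29 2003.
Jul 29 2003 + 31 days = Aug 29 2003.
Aug 29 2003 + 31 days = Sep 29 2003.

Sep 29 2003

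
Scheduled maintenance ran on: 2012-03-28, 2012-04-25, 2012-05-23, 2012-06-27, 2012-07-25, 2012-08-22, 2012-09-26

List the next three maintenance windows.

All dates are Wednesdays, 28, 28, 35, 28, 28, 35 days apart.
Specifically, the 4th Wednesday of each month.
October 2012 — 4th Wednesday is 2012-10-24.
November 2012 — 4th Wednesday is 2012-11-28.
December 2012 — 4th Wednesday is 2012-12-26.

2012-10-24, 2012-11-28, 2012-12-26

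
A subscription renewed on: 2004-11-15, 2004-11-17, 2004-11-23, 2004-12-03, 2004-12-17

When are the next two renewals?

2005-01-04, 2005-01-26

Gaps: 2, 6, 10, 14 days — each gap is 4 larger than the previous one.
Next gap: 18 days. 2004-12-17 + 18 days = 2005-01-04.
Next gap: 22 days. 2005-01-04 + 22 days = 2005-01-26.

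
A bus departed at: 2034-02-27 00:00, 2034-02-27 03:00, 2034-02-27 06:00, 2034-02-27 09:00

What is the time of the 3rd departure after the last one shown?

Gaps: 3, 3, 3 hours — each event is 3 hours after the previous one.
2034-02-27 09:00 + 3 h = 2034-02-27 12:00.
2034-02-27 12:00 + 3 h = 2034-02-27 15:00.
2034-02-27 15:00 + 3 h = 2034-02-27 18:00.

2034-02-27 18:00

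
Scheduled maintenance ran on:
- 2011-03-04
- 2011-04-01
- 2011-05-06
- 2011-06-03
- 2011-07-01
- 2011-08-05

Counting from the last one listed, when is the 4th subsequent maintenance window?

2011-12-02

These are Fridays at 28- or 35-day spacing (28, 35, 28, 28, 35).
The pattern: 1st Friday of the month.
September 2011 — 1st Friday is 2011-09-02.
October 2011 — 1st Friday is 2011-10-07.
November 2011 — 1st Friday is 2011-11-04.
1st Friday of December 2011: 2011-12-02.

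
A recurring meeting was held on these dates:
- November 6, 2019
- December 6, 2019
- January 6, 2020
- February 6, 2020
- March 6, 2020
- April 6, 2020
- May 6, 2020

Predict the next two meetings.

June 6, 2020; July 6, 2020

Gaps: 30, 31, 31, 29, 31, 30 days — not constant. Every event is on the 6th of the month.
Pattern: the 6th of each month.
Next: June 2020 → June 6, 2020.
Next: July 2020 → July 6, 2020.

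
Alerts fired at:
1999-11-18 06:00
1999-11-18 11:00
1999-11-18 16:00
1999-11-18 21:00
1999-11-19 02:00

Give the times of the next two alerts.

1999-11-19 07:00, 1999-11-19 12:00

Gaps: 5, 5, 5, 5 hours — each event is 5 hours after the previous one.
1999-11-19 02:00 + 5 h = 1999-11-19 07:00.
1999-11-19 07:00 + 5 h = 1999-11-19 12:00.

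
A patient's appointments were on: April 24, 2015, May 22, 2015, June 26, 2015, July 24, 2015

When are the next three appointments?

August 28, 2015; September 25, 2015; October 23, 2015

All dates are Fridays, 28, 35, 28 days apart.
Specifically, the 4th Friday of each month.
August 2015 — 4th Friday is August 28, 2015.
September 2015 — 4th Friday is September 25, 2015.
October 2015 — 4th Friday is October 23, 2015.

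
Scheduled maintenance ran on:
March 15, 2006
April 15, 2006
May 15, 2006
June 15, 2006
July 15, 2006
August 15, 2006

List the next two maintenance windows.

The day-of-month is always 15 (31, 30, 31, 30, 31 days between events).
So this recurs on the 15th of each month.
Next: September 2006 → September 15, 2006.
October 2006: October 15, 2006.

September 15, 2006; October 15, 2006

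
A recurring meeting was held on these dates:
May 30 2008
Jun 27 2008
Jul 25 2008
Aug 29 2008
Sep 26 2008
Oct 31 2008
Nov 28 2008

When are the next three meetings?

Dec 26 2008, Jan 30 2009, Feb 27 2009

These are Fridays with 28, 28, 35, 28, 35, 28-day gaps.
Each is the final Friday of its month — May 30 2008 is past the 28th, so '4th Friday' doesn't fit.
Last Friday of December 2008: Dec 26 2008.
Last Friday of January 2009: Jan 30 2009.
February 2009 ends with Friday Feb 27 2009.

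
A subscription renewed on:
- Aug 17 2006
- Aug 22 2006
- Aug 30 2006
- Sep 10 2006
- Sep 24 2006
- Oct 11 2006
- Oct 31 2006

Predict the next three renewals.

The spacing grows by 3 each time: 5, 8, 11, 14, 17, 20 days.
Next gap: 23 days. Oct 31 2006 + 23 days = Nov 23 2006.
Next gap: 26 days. Nov 23 2006 + 26 days = Dec 19 2006.
Next gap: 29 days. Dec 19 2006 + 29 days = Jan 17 2007.

Nov 23 2006, Dec 19 2006, Jan 17 2007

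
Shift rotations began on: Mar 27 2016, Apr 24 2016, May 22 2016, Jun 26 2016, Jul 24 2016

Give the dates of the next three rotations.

Gaps: 28, 28, 35, 28 days — a mix of 28 and 35. Every date is a Sunday.
Each is the 4th Sunday of its month.
4th Sunday of August 2016: Aug 28 2016.
4th Sunday of September 2016: Sep 25 2016.
October 2016 — 4th Sunday is Oct 23 2016.

Aug 28 2016, Sep 25 2016, Oct 23 2016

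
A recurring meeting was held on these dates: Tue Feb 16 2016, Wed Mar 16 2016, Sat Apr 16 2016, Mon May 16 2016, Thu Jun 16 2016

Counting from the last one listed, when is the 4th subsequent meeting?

Each date is the 16th; the gaps (29, 31, 30, 31) track the month lengths.
The rule is the 16th of each month.
Next: July 2016 → Sat Jul 16 2016.
August 2016: Tue Aug 16 2016.
September 2016: Fri Sep 16 2016.
Next: October 2016 → Sun Oct 16 2016.

Sun Oct 16 2016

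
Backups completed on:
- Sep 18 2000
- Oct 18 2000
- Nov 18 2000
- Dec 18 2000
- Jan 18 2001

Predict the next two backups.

The day-of-month is always 18 (30, 31, 30, 31 days between events).
So this recurs on the 18th of each month.
February 2001: Feb 18 2001.
Next: March 2001 → Mar 18 2001.

Feb 18 2001, Mar 18 2001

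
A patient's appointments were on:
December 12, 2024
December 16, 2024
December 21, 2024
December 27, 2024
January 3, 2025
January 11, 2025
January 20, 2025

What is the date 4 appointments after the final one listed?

Gaps: 4, 5, 6, 7, 8, 9 days — each gap is 1 larger than the previous one.
Next gap: 10 days. January 20, 2025 + 10 days = January 30, 2025.
Next gap: 11 days. January 30, 2025 + 11 days = February 10, 2025.
Next gap: 12 days. February 10, 2025 + 12 days = February 22, 2025.
Next gap: 13 days. February 22, 2025 + 13 days = March 7, 2025.

March 7, 2025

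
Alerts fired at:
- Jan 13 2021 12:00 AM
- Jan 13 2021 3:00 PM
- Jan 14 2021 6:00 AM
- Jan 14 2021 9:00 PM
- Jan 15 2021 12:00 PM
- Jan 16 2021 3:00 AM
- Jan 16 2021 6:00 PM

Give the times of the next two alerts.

Jan 17 2021 9:00 AM, Jan 18 2021 12:00 AM

Gaps: 15, 15, 15, 15, 15, 15 hours — each event is 15 hours after the previous one.
Jan 16 2021 6:00 PM + 15 h = Jan 17 2021 9:00 AM.
Jan 17 2021 9:00 AM + 15 h = Jan 18 2021 12:00 AM.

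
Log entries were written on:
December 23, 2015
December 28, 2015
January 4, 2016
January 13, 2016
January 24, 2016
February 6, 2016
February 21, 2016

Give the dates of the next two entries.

The spacing grows by 2 each time: 5, 7, 9, 11, 13, 15 days.
Next gap: 17 days. February 21, 2016 + 17 days = March 9, 2016.
Next gap: 19 days. March 9, 2016 + 19 days = March 28, 2016.

March 9, 2016; March 28, 2016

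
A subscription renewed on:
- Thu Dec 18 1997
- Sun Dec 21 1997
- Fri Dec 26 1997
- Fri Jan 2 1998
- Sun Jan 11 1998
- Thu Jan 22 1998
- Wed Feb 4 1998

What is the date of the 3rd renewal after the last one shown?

Gaps: 3, 5, 7, 9, 11, 13 days — each gap is 2 larger than the previous one.
Next gap: 15 days. Wed Feb 4 1998 + 15 days = Thu Feb 19 1998.
Next gap: 17 days. Thu Feb 19 1998 + 17 days = Sun Mar 8 1998.
Next gap: 19 days. Sun Mar 8 1998 + 19 days = Fri Mar 27 1998.

Fri Mar 27 1998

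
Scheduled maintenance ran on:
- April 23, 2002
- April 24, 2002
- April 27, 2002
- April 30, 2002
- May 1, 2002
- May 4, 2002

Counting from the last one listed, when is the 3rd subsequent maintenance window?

Gaps: 1, 3, 3, 1, 3 days — not constant, but cyclic with period 3.
The events fall on every Tuesday, Wednesday and Saturday.
The following Tuesday is May 7, 2002.
The following Wednesday is May 8, 2002.
The following Saturday is May 11, 2002.

May 11, 2002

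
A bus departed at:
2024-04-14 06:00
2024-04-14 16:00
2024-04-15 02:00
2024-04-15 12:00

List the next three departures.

2024-04-15 22:00, 2024-04-16 08:00, 2024-04-16 18:00

Spacing: 10, 10, 10 h — constant 10 h.
2024-04-15 12:00 + 10 h = 2024-04-15 22:00.
2024-04-15 22:00 + 10 h = 2024-04-16 08:00.
2024-04-16 08:00 + 10 h = 2024-04-16 18:00.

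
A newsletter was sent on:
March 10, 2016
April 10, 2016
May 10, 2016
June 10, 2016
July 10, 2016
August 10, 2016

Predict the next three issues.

September 10, 2016; October 10, 2016; November 10, 2016

Gaps: 31, 30, 31, 30, 31 days — not constant. Every event is on the 10th of the month.
Pattern: the 10th of each month.
Next: September 2016 → September 10, 2016.
Next: October 2016 → October 10, 2016.
November 2016: November 10, 2016.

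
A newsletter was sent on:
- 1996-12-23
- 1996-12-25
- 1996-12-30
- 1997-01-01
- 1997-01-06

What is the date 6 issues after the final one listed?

Every event lands on a Monday or Wednesday (gaps cycle 2, 5, 2, 5).
So the schedule is: every Monday and Wednesday.
The following Wednesday is 1997-01-08.
Next Monday: 1997-01-13.
The following Wednesday is 1997-01-15.
Next Monday: 1997-01-20.
Next Wednesday: 1997-01-22.
The following Monday is 1997-01-27.

1997-01-27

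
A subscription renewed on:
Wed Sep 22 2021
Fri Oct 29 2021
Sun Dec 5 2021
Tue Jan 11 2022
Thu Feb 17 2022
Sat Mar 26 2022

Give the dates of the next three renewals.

Mon May 2 2022, Wed Jun 8 2022, Fri Jul 15 2022

Every event comes 37 days after the last (37, 37, 37, 37, 37).
Sat Mar 26 2022 + 37 days = Mon May 2 2022.
Mon May 2 2022 + 37 days = Wed Jun 8 2022.
Wed Jun 8 2022 + 37 days = Fri Jul 15 2022.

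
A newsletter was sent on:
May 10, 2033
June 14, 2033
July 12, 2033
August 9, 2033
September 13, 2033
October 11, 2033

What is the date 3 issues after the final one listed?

January 10, 2034

Gaps: 35, 28, 28, 35, 28 days — a mix of 28 and 35. Every date is a Tuesday.
Each is the 2nd Tuesday of its month.
November 2033 — 2nd Tuesday is November 8, 2033.
2nd Tuesday of December 2033: December 13, 2033.
2nd Tuesday of January 2034: January 10, 2034.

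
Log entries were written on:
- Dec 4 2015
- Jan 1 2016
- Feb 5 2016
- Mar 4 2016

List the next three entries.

These are Fridays at 28- or 35-day spacing (28, 35, 28).
The pattern: 1st Friday of the month.
1st Friday of April 2016: Apr 1 2016.
1st Friday of May 2016: May 6 2016.
1st Friday of June 2016: Jun 3 2016.

Apr 1 2016, May 6 2016, Jun 3 2016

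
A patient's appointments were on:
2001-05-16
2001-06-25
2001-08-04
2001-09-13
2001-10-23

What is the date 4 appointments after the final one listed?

The spacing is 40, 40, 40, 40 days — always 40 days.
2001-10-23 + 40 days = 2001-12-02.
2001-12-02 + 40 days = 2002-01-11.
2002-01-11 + 40 days = 2002-02-20.
2002-02-20 + 40 days = 2002-04-01.

2002-04-01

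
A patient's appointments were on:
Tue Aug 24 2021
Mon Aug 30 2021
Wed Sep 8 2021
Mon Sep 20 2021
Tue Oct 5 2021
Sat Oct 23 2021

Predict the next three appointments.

Gaps: 6, 9, 12, 15, 18 days — each gap is 3 larger than the previous one.
Next gap: 21 days. Sat Oct 23 2021 + 21 days = Sat Nov 13 2021.
Next gap: 24 days. Sat Nov 13 2021 + 24 days = Tue Dec 7 2021.
Next gap: 27 days. Tue Dec 7 2021 + 27 days = Mon Jan 3 2022.

Sat Nov 13 2021, Tue Dec 7 2021, Mon Jan 3 2022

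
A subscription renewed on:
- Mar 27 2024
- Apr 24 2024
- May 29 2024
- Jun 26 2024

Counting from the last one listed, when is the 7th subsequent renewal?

Jan 29 2025

These are Wednesdays with 28, 35, 28-day gaps.
Each is the final Wednesday of its month — May 29 2024 is past the 28th, so '4th Wednesday' doesn't fit.
July 2024 ends with Wednesday Jul 31 2024.
Last Wednesday of August 2024: Aug 28 2024.
September 2024 ends with Wednesday Sep 25 2024.
October 2024 ends with Wednesday Oct 30 2024.
Last Wednesday of November 2024: Nov 27 2024.
Last Wednesday of December 2024: Dec 25 2024.
January 2025 ends with Wednesday Jan 29 2025.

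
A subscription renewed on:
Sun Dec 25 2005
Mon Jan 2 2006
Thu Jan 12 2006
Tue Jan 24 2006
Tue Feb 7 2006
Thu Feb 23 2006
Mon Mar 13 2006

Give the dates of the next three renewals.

Gaps: 8, 10, 12, 14, 16, 18 days — each gap is 2 larger than the previous one.
Next gap: 20 days. Mon Mar 13 2006 + 20 days = Sun Apr 2 2006.
Next gap: 22 days. Sun Apr 2 2006 + 22 days = Mon Apr 24 2006.
Next gap: 24 days. Mon Apr 24 2006 + 24 days = Thu May 18 2006.

Sun Apr 2 2006, Mon Apr 24 2006, Thu May 18 2006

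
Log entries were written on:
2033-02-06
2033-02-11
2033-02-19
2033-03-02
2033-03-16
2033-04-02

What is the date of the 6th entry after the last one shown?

2033-09-14

Gaps: 5, 8, 11, 14, 17 days — each gap is 3 larger than the previous one.
Next gap: 20 days. 2033-04-02 + 20 days = 2033-04-22.
Next gap: 23 days. 2033-04-22 + 23 days = 2033-05-15.
Next gap: 26 days. 2033-05-15 + 26 days = 2033-06-10.
Next gap: 29 days. 2033-06-10 + 29 days = 2033-07-09.
Next gap: 32 days. 2033-07-09 + 32 days = 2033-08-10.
Next gap: 35 days. 2033-08-10 + 35 days = 2033-09-14.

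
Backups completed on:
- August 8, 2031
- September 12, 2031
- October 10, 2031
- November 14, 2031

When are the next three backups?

December 12, 2031; January 9, 2032; February 13, 2032

Gaps: 35, 28, 35 days — a mix of 28 and 35. Every date is a Friday.
Each is the 2nd Friday of its month.
December 2031 — 2nd Friday is December 12, 2031.
January 2032 — 2nd Friday is January 9, 2032.
February 2032 — 2nd Friday is February 13, 2032.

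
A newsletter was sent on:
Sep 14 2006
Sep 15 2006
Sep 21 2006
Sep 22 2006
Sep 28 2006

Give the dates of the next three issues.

The gap pattern 1, 6, 1, 6 repeats every 2 events.
These are the Thursdays and Fridays of each week.
Next Friday: Sep 29 2006.
The following Thursday is Oct 5 2006.
The following Friday is Oct 6 2006.

Sep 29 2006, Oct 5 2006, Oct 6 2006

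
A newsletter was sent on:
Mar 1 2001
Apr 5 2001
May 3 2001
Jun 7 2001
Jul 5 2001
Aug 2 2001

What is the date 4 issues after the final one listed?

Dec 6 2001

These are Thursdays at 28- or 35-day spacing (35, 28, 35, 28, 28).
The pattern: 1st Thursday of the month.
1st Thursday of September 2001: Sep 6 2001.
October 2001 — 1st Thursday is Oct 4 2001.
November 2001 — 1st Thursday is Nov 1 2001.
December 2001 — 1st Thursday is Dec 6 2001.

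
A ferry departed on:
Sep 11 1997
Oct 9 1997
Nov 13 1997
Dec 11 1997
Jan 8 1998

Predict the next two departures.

Feb 12 1998, Mar 12 1998

These are Thursdays at 28- or 35-day spacing (28, 35, 28, 28).
The pattern: 2nd Thursday of the month.
2nd Thursday of February 1998: Feb 12 1998.
March 1998 — 2nd Thursday is Mar 12 1998.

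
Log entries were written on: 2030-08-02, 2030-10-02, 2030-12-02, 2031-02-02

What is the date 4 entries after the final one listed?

2031-10-02

Gaps: 61, 61, 62 days — not constant. Every event is on the 2nd of the month.
Pattern: the 2nd of every 2 months.
Next: April 2031 → 2031-04-02.
Next: June 2031 → 2031-06-02.
August 2031: 2031-08-02.
October 2031: 2031-10-02.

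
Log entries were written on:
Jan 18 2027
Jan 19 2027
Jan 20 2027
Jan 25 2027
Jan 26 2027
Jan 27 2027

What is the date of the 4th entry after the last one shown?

Feb 8 2027

Every event lands on a Monday or Tuesday or Wednesday (gaps cycle 1, 1, 5, 1, 1).
So the schedule is: every Monday, Tuesday and Wednesday.
Next Monday: Feb 1 2027.
Next Tuesday: Feb 2 2027.
Next Wednesday: Feb 3 2027.
The following Monday is Feb 8 2027.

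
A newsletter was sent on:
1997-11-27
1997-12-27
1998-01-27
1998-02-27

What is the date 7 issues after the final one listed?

1998-09-27

Each date is the 27th; the gaps (30, 31, 31) track the month lengths.
The rule is the 27th of each month.
Next: March 1998 → 1998-03-27.
April 1998: 1998-04-27.
Next: May 1998 → 1998-05-27.
Next: June 1998 → 1998-06-27.
July 1998: 1998-07-27.
August 1998: 1998-08-27.
September 1998: 1998-09-27.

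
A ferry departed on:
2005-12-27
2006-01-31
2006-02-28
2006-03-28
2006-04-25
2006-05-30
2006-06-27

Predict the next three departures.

All Tuesdays; the gaps (35, 28, 28, 28, 35, 28) vary with month length.
This is the last Tuesday of each month.
July 2006 ends with Tuesday 2006-07-25.
Last Tuesday of August 2006: 2006-08-29.
Last Tuesday of September 2006: 2006-09-26.

2006-07-25, 2006-08-29, 2006-09-26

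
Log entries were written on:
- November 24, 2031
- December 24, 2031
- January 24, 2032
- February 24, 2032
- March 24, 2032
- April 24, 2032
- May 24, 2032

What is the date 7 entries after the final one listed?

December 24, 2032

Each date is the 24th; the gaps (30, 31, 31, 29, 31, 30) track the month lengths.
The rule is the 24th of each month.
Next: June 2032 → June 24, 2032.
July 2032: July 24, 2032.
Next: August 2032 → August 24, 2032.
September 2032: September 24, 2032.
October 2032: October 24, 2032.
Next: November 2032 → November 24, 2032.
Next: December 2032 → December 24, 2032.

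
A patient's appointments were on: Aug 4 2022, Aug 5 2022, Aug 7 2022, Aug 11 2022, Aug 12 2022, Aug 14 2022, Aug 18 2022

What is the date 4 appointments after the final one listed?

Every event lands on a Thursday or Friday or Sunday (gaps cycle 1, 2, 4, 1, 2, 4).
So the schedule is: every Thursday, Friday and Sunday.
The following Friday is Aug 19 2022.
The following Sunday is Aug 21 2022.
The following Thursday is Aug 25 2022.
Next Friday: Aug 26 2022.

Aug 26 2022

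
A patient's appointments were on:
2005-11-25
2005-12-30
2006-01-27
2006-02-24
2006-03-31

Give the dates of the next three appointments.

2006-04-28, 2006-05-26, 2006-06-30

These are Fridays with 35, 28, 28, 35-day gaps.
Each is the final Friday of its month — 2005-12-30 is past the 28th, so '4th Friday' doesn't fit.
April 2006 ends with Friday 2006-04-28.
Last Friday of May 2006: 2006-05-26.
Last Friday of June 2006: 2006-06-30.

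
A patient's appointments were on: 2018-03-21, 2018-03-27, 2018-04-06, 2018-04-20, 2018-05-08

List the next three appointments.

Intervals are 6, 10, 14, 18 days — an arithmetic progression with common difference 4.
Next gap: 22 days. 2018-05-08 + 22 days = 2018-05-30.
Next gap: 26 days. 2018-05-30 + 26 days = 2018-06-25.
Next gap: 30 days. 2018-06-25 + 30 days = 2018-07-25.

2018-05-30, 2018-06-25, 2018-07-25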